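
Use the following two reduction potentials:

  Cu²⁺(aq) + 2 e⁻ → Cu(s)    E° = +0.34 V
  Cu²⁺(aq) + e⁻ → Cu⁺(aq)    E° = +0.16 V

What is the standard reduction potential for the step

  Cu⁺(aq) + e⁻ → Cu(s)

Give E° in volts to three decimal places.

+0.520 V

Sequential free energies add, so n₃E°₃ = n₁E°₁ + n₂E°₂.
With n₃ = 2, and the known step contributing 1×(+0.16) V, the unknown satisfies 1·E° = 2×(+0.34) − 1×(+0.16) = +0.520.
E° = +0.520 / 1 = +0.520 V.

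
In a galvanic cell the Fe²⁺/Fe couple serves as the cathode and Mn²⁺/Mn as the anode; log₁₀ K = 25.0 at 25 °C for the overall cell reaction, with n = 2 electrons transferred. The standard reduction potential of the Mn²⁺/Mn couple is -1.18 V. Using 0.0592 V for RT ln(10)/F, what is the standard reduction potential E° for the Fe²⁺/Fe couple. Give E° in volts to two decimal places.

-0.44 V

E°cell = (0.0592/n)·log K = (0.0592/2)(25.0) = +0.740 V.
Since Fe²⁺/Fe is the cathode and Mn²⁺/Mn the anode, E°cell = E°(Fe²⁺/Fe) − E°(Mn²⁺/Mn).
So E°(Fe²⁺/Fe) = E°cell + E°(Mn²⁺/Mn) = +0.740 + (-1.18) = -0.44 V.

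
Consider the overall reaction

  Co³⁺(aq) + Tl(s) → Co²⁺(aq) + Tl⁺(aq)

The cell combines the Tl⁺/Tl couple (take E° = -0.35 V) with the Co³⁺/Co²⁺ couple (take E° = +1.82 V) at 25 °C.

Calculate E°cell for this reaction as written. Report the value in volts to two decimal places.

+2.17 V

The Co³⁺/Co²⁺ couple has the higher reduction potential, so it is the cathode; Tl⁺/Tl is oxidised at the anode.
E°cell = E°(cathode) − E°(anode) = (+1.82) − (-0.35) = +2.17 V.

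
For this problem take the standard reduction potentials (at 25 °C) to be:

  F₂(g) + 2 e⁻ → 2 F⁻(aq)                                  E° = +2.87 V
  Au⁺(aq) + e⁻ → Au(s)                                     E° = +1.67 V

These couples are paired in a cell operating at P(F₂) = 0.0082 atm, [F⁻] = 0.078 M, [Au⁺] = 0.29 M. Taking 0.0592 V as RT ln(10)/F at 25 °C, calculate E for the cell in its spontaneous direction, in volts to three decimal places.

+1.236 V

F₂/F⁻ is the cathode (higher E°), Au⁺/Au the anode: E°cell = +2.87 − (+1.67) = +1.20 V, n = 2.
Overall: F₂(g) + 2 Au(s) → 2 F⁻(aq) + 2 Au⁺(aq)
Q = [F⁻]^2·[Au⁺]^2 / (P(F₂)); log Q = -1.205.
E = E° − (0.0592/n) log Q = +1.20 − (0.0592/2)(-1.205) = +1.236 V.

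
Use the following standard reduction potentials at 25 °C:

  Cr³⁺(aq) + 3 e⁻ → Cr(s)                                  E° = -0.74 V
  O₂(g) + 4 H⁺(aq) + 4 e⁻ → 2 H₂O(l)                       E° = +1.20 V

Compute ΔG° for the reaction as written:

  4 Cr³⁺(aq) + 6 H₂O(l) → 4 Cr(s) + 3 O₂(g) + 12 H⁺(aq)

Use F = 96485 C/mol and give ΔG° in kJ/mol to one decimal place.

As written, Cr³⁺/Cr is reduced (cathode) and O₂/H₂O is oxidised (anode), so E°cell = (-0.74) − (+1.20) = -1.94 V.
Balancing electrons gives n = 12.
ΔG° = −nFE° = −(12)(96485)(-1.94) = 2,246,171 J = +2246.2 kJ/mol.

+2246.2 kJ/mol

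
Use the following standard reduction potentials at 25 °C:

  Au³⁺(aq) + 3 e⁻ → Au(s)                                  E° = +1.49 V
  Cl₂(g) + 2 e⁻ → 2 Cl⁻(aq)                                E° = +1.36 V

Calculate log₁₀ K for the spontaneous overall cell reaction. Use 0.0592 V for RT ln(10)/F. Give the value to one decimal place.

Cathode: Au³⁺/Au; anode: Cl₂/Cl⁻. E°cell = +0.13 V, n = 6.
log K = nE°cell / 0.0592 = (6)(+0.13) / 0.0592 = 13.2.

13.2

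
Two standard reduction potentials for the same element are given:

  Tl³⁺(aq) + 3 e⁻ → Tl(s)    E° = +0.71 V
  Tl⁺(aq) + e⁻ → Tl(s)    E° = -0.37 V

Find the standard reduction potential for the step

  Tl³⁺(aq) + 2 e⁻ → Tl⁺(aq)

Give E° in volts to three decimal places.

+1.250 V

Sequential free energies add, so n₃E°₃ = n₁E°₁ + n₂E°₂.
With n₃ = 3, and the known step contributing 1×(-0.37) V, the unknown satisfies 2·E° = 3×(+0.71) − 1×(-0.37) = +2.500.
E° = +2.500 / 2 = +1.250 V.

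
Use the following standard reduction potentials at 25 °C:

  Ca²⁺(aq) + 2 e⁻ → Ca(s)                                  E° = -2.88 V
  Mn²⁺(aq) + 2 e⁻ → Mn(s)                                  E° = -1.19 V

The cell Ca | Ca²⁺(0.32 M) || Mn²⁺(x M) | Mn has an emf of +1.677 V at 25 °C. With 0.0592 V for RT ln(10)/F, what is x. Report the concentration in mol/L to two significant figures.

Mn²⁺/Mn is the cathode, Ca²⁺/Ca the anode: E°cell = +1.69 V, n = 2.
Overall reaction: Mn²⁺(aq) + Ca(s) → Mn(s) + Ca²⁺(aq); Q = [Ca²⁺]^1/[Mn²⁺]^1.
From E = E° − (0.0592/n) log Q: log Q = (E° − E)·n/0.0592 = (+1.69 − (+1.677))·2/0.0592 = 0.4392.
So 1·log[Mn²⁺] = 1·log(0.32) − log Q = -0.4949 − (0.4392) = -0.9341; [Mn²⁺] = 10^(-0.9341) ≈ 0.12 M.

0.12 M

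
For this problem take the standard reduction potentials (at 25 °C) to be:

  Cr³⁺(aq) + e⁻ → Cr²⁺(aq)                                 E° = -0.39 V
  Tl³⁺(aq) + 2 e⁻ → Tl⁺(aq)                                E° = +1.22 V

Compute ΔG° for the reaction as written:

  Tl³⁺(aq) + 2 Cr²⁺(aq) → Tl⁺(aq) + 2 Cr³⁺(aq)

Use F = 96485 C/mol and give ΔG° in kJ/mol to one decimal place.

-310.7 kJ/mol

As written, Tl³⁺/Tl⁺ is reduced (cathode) and Cr³⁺/Cr²⁺ is oxidised (anode), so E°cell = (+1.22) − (-0.39) = +1.61 V.
Balancing electrons gives n = 2.
ΔG° = −nFE° = −(2)(96485)(+1.61) = -310,682 J = -310.7 kJ/mol.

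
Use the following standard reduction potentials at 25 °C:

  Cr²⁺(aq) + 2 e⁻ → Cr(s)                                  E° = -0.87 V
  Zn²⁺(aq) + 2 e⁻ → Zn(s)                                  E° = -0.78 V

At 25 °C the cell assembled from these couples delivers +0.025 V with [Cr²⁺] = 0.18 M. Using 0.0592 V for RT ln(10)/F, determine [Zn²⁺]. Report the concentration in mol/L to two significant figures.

Zn²⁺/Zn is the cathode, Cr²⁺/Cr the anode: E°cell = +0.09 V, n = 2.
Overall reaction: Zn²⁺(aq) + Cr(s) → Zn(s) + Cr²⁺(aq); Q = [Cr²⁺]^1/[Zn²⁺]^1.
From E = E° − (0.0592/n) log Q: log Q = (E° − E)·n/0.0592 = (+0.09 − (+0.025))·2/0.0592 = 2.1959.
So 1·log[Zn²⁺] = 1·log(0.18) − log Q = -0.7447 − (2.1959) = -2.9406; [Zn²⁺] = 10^(-2.9406) ≈ 0.0011 M.

0.0011 M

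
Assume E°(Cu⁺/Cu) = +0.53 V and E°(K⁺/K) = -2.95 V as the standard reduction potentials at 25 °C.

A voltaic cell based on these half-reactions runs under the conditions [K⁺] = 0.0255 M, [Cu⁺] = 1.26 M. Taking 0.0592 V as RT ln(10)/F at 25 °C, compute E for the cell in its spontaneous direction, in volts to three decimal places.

+3.580 V

Cu⁺/Cu is the cathode (higher E°), K⁺/K the anode: E°cell = +0.53 − (-2.95) = +3.48 V, n = 1.
Overall: Cu⁺(aq) + K(s) → Cu(s) + K⁺(aq)
Q = [K⁺] / ([Cu⁺]); log Q = -1.694.
E = E° − (0.0592/n) log Q = +3.48 − (0.0592/1)(-1.694) = +3.580 V.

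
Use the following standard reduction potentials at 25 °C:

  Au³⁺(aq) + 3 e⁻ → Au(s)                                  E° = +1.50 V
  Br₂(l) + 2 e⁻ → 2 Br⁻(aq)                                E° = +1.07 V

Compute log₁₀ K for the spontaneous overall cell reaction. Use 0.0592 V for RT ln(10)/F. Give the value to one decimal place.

43.6

Cathode: Au³⁺/Au; anode: Br₂/Br⁻. E°cell = +0.43 V, n = 6.
log K = nE°cell / 0.0592 = (6)(+0.43) / 0.0592 = 43.6.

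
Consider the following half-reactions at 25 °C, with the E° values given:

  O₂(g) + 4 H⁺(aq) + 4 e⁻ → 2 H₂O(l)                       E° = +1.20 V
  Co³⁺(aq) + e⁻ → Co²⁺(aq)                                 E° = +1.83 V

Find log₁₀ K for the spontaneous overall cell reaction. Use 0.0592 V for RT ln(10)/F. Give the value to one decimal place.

Cathode: Co³⁺/Co²⁺; anode: O₂/H₂O. E°cell = +0.63 V, n = 4.
log K = nE°cell / 0.0592 = (4)(+0.63) / 0.0592 = 42.6.

42.6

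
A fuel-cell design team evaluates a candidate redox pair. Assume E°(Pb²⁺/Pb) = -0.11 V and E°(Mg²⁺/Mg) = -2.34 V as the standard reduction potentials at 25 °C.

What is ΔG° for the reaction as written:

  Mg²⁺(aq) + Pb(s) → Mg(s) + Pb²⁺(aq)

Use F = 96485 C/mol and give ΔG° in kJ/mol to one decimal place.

+430.3 kJ/mol

As written, Mg²⁺/Mg is reduced (cathode) and Pb²⁺/Pb is oxidised (anode), so E°cell = (-2.34) − (-0.11) = -2.23 V.
Balancing electrons gives n = 2.
ΔG° = −nFE° = −(2)(96485)(-2.23) = 430,323 J = +430.3 kJ/mol.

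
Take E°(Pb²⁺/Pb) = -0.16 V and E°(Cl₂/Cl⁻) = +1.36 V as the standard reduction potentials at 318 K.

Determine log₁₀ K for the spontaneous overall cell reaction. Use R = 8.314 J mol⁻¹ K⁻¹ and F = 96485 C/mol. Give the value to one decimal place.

Cathode: Cl₂/Cl⁻; anode: Pb²⁺/Pb. E°cell = (+1.36) − (-0.16) = +1.52 V, with n = 2.
ΔG° = −nFE° = −RT ln K, so ln K = nFE°/(RT) = (2)(96485)(+1.52) / ((8.314)(318)) = 110.942.
log₁₀ K = 110.942 / ln 10 = 48.2.

48.2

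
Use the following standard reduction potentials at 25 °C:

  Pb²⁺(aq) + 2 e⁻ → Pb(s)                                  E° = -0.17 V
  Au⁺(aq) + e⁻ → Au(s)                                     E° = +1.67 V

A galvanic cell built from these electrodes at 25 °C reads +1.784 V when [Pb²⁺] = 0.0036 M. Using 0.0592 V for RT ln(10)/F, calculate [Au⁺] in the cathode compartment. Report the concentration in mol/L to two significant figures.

0.0068 M

Au⁺/Au is the cathode, Pb²⁺/Pb the anode: E°cell = +1.84 V, n = 2.
Overall reaction: 2 Au⁺(aq) + Pb(s) → 2 Au(s) + Pb²⁺(aq); Q = [Pb²⁺]^1/[Au⁺]^2.
From E = E° − (0.0592/n) log Q: log Q = (E° − E)·n/0.0592 = (+1.84 − (+1.784))·2/0.0592 = 1.8919.
So 2·log[Au⁺] = 1·log(0.0036) − log Q = -2.4437 − (1.8919) = -4.3356; log[Au⁺] = -4.3356 / 2 = -2.1678; [Au⁺] = 10^(-2.1678) ≈ 0.0068 M.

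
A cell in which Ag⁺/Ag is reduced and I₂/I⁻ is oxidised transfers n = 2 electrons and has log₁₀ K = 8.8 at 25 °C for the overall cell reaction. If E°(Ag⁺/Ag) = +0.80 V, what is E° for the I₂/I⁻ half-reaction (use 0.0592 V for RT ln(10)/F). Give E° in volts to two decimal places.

E°cell = (0.0592/n)·log K = (0.0592/2)(8.8) = +0.260 V.
Since Ag⁺/Ag is the cathode and I₂/I⁻ the anode, E°cell = E°(Ag⁺/Ag) − E°(I₂/I⁻).
So E°(I₂/I⁻) = E°(Ag⁺/Ag) − E°cell = (+0.80) − (+0.260) = +0.54 V.

+0.54 V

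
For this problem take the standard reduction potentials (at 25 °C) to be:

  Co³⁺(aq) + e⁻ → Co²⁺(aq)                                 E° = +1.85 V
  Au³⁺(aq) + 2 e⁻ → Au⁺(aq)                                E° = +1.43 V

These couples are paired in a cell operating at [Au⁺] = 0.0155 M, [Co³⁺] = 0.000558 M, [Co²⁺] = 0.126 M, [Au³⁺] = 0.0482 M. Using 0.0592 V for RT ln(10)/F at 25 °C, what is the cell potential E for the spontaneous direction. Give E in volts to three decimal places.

Co³⁺/Co²⁺ is the cathode (higher E°), Au³⁺/Au⁺ the anode: E°cell = +1.85 − (+1.43) = +0.42 V, n = 2.
Overall: 2 Co³⁺(aq) + Au⁺(aq) → 2 Co²⁺(aq) + Au³⁺(aq)
Q = [Co²⁺]^2·[Au³⁺] / ([Co³⁺]^2·[Au⁺]); log Q = 5.200.
E = E° − (0.0592/n) log Q = +0.42 − (0.0592/2)(5.200) = +0.266 V.

+0.266 V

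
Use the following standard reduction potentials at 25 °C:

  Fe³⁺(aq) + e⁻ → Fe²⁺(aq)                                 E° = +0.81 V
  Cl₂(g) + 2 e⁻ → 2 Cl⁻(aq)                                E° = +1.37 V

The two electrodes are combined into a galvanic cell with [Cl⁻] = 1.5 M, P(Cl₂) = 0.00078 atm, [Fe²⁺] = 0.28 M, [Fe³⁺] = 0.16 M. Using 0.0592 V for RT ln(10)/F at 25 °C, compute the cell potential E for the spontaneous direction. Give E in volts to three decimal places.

+0.472 V

Cl₂/Cl⁻ is the cathode (higher E°), Fe³⁺/Fe²⁺ the anode: E°cell = +1.37 − (+0.81) = +0.56 V, n = 2.
Overall: Cl₂(g) + 2 Fe²⁺(aq) → 2 Cl⁻(aq) + 2 Fe³⁺(aq)
Q = [Cl⁻]^2·[Fe³⁺]^2 / (P(Cl₂)·[Fe²⁺]^2); log Q = 2.974.
E = E° − (0.0592/n) log Q = +0.56 − (0.0592/2)(2.974) = +0.472 V.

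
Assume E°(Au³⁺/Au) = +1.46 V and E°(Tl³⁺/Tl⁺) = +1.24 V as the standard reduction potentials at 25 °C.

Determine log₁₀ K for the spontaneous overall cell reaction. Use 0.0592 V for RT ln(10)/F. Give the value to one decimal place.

22.3

Cathode: Au³⁺/Au; anode: Tl³⁺/Tl⁺. E°cell = +0.22 V, n = 6.
log K = nE°cell / 0.0592 = (6)(+0.22) / 0.0592 = 22.3.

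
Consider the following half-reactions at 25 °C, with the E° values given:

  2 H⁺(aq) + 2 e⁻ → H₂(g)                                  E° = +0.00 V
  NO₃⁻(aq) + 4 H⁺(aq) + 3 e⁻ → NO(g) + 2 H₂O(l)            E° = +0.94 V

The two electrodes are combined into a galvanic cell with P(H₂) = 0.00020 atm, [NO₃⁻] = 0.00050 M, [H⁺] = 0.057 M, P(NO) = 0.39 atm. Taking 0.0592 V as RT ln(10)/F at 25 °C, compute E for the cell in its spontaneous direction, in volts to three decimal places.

NO₃⁻/NO is the cathode (higher E°), H⁺/H₂ the anode: E°cell = +0.94 − (+0.00) = +0.94 V, n = 6.
Overall: 2 NO₃⁻(aq) + 2 H⁺(aq) + 3 H₂(g) → 2 NO(g) + 4 H₂O(l)
Q = P(NO)^2 / ([NO₃⁻]^2·[H⁺]^2·P(H₂)^3); log Q = 19.369.
E = E° − (0.0592/n) log Q = +0.94 − (0.0592/6)(19.369) = +0.749 V.

+0.749 V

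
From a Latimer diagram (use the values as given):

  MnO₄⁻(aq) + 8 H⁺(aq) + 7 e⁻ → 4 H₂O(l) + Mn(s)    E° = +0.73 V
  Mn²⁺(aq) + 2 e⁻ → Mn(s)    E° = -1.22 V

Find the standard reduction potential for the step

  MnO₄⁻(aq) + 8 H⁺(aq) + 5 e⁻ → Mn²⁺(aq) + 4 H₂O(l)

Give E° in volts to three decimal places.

+1.510 V

Sequential free energies add, so n₃E°₃ = n₁E°₁ + n₂E°₂.
With n₃ = 7, and the known step contributing 2×(-1.22) V, the unknown satisfies 5·E° = 7×(+0.73) − 2×(-1.22) = +7.550.
E° = +7.550 / 5 = +1.510 V.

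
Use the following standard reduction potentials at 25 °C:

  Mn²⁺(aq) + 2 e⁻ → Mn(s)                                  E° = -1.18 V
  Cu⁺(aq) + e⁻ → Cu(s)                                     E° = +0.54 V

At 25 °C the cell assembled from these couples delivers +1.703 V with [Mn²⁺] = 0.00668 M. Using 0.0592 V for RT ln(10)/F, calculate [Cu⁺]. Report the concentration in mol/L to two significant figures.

0.042 M

Cu⁺/Cu is the cathode, Mn²⁺/Mn the anode: E°cell = +1.72 V, n = 2.
Overall reaction: 2 Cu⁺(aq) + Mn(s) → 2 Cu(s) + Mn²⁺(aq); Q = [Mn²⁺]^1/[Cu⁺]^2.
From E = E° − (0.0592/n) log Q: log Q = (E° − E)·n/0.0592 = (+1.72 − (+1.703))·2/0.0592 = 0.5743.
So 2·log[Cu⁺] = 1·log(0.00668) − log Q = -2.1752 − (0.5743) = -2.7495; log[Cu⁺] = -2.7495 / 2 = -1.3747; [Cu⁺] = 10^(-1.3747) ≈ 0.042 M.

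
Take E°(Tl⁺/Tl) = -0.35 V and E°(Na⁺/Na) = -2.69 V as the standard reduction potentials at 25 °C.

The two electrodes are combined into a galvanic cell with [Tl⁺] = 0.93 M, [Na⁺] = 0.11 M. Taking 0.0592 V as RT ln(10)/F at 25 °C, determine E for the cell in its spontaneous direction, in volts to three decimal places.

+2.395 V

Tl⁺/Tl is the cathode (higher E°), Na⁺/Na the anode: E°cell = -0.35 − (-2.69) = +2.34 V, n = 1.
Overall: Tl⁺(aq) + Na(s) → Tl(s) + Na⁺(aq)
Q = [Na⁺] / ([Tl⁺]); log Q = -0.927.
E = E° − (0.0592/n) log Q = +2.34 − (0.0592/1)(-0.927) = +2.395 V.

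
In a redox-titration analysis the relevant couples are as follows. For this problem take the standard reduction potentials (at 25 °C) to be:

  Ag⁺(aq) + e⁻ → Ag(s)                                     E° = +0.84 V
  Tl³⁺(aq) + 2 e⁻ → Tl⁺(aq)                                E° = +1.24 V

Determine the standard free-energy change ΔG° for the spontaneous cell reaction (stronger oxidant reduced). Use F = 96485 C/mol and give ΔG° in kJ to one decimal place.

-77.2 kJ

Tl³⁺/Tl⁺ (E° = +1.24 V) is the cathode; Ag⁺/Ag (E° = +0.84 V) is the anode, so E°cell = +0.40 V.
Balancing electrons gives n = 2 (lcm of 2 and 1).
ΔG° = −nFE° = −(2)(96485)(+0.40) = -77,188 J = -77.2 kJ.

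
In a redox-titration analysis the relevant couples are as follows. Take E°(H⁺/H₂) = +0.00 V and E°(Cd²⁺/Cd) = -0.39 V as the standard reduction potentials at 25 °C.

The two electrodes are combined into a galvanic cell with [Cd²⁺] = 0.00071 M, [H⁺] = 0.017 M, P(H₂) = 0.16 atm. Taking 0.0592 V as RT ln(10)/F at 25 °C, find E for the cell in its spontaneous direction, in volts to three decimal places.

H⁺/H₂ is the cathode (higher E°), Cd²⁺/Cd the anode: E°cell = +0.00 − (-0.39) = +0.39 V, n = 2.
Overall: 2 H⁺(aq) + Cd(s) → H₂(g) + Cd²⁺(aq)
Q = P(H₂)·[Cd²⁺] / ([H⁺]^2); log Q = -0.406.
E = E° − (0.0592/n) log Q = +0.39 − (0.0592/2)(-0.406) = +0.402 V.

+0.402 V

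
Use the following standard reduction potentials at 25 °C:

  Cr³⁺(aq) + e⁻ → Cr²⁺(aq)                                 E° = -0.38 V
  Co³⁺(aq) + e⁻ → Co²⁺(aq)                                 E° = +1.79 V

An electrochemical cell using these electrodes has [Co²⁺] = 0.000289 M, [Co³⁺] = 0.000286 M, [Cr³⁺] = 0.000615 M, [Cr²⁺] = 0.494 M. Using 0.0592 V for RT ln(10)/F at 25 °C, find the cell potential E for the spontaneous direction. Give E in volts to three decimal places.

+2.342 V

Co³⁺/Co²⁺ is the cathode (higher E°), Cr³⁺/Cr²⁺ the anode: E°cell = +1.79 − (-0.38) = +2.17 V, n = 1.
Overall: Co³⁺(aq) + Cr²⁺(aq) → Co²⁺(aq) + Cr³⁺(aq)
Q = [Co²⁺]·[Cr³⁺] / ([Co³⁺]·[Cr²⁺]); log Q = -2.900.
E = E° − (0.0592/n) log Q = +2.17 − (0.0592/1)(-2.900) = +2.342 V.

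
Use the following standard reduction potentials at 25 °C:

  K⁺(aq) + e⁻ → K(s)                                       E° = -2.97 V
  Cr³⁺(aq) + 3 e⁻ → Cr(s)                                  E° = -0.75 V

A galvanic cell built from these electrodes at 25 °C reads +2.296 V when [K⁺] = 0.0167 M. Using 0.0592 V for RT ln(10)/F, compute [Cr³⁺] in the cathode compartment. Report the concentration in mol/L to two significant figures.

0.033 M

Cr³⁺/Cr is the cathode, K⁺/K the anode: E°cell = +2.22 V, n = 3.
Overall reaction: Cr³⁺(aq) + 3 K(s) → Cr(s) + 3 K⁺(aq); Q = [K⁺]^3/[Cr³⁺]^1.
From E = E° − (0.0592/n) log Q: log Q = (E° − E)·n/0.0592 = (+2.22 − (+2.296))·3/0.0592 = -3.8514.
So 1·log[Cr³⁺] = 3·log(0.0167) − log Q = -5.3319 − (-3.8514) = -1.4805; [Cr³⁺] = 10^(-1.4805) ≈ 0.033 M.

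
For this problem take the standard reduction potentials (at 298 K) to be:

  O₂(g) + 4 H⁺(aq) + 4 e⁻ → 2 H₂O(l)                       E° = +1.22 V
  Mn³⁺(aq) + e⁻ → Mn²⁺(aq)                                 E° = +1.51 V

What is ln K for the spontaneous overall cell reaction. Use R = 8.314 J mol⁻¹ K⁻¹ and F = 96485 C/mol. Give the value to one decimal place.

45.2

Cathode: Mn³⁺/Mn²⁺; anode: O₂/H₂O. E°cell = (+1.51) − (+1.22) = +0.29 V, with n = 4.
ΔG° = −nFE° = −RT ln K, so ln K = nFE°/(RT) = (4)(96485)(+0.29) / ((8.314)(298)) = 45.174.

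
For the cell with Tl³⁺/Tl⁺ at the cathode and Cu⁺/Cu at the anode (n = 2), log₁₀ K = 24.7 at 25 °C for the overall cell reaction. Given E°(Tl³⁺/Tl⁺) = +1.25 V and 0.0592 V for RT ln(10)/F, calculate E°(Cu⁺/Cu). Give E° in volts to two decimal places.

E°cell = (0.0592/n)·log K = (0.0592/2)(24.7) = +0.731 V.
Since Tl³⁺/Tl⁺ is the cathode and Cu⁺/Cu the anode, E°cell = E°(Tl³⁺/Tl⁺) − E°(Cu⁺/Cu).
So E°(Cu⁺/Cu) = E°(Tl³⁺/Tl⁺) − E°cell = (+1.25) − (+0.731) = +0.52 V.

+0.52 V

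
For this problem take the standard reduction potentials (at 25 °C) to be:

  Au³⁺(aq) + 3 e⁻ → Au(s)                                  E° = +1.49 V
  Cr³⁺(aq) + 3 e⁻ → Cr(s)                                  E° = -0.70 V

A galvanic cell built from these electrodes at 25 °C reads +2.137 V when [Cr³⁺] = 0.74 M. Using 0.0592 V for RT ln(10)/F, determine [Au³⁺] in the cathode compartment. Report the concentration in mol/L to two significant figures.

0.0015 M

Au³⁺/Au is the cathode, Cr³⁺/Cr the anode: E°cell = +2.19 V, n = 3.
Overall reaction: Au³⁺(aq) + Cr(s) → Au(s) + Cr³⁺(aq); Q = [Cr³⁺]^1/[Au³⁺]^1.
From E = E° − (0.0592/n) log Q: log Q = (E° − E)·n/0.0592 = (+2.19 − (+2.137))·3/0.0592 = 2.6858.
So 1·log[Au³⁺] = 1·log(0.74) − log Q = -0.1308 − (2.6858) = -2.8166; [Au³⁺] = 10^(-2.8166) ≈ 0.0015 M.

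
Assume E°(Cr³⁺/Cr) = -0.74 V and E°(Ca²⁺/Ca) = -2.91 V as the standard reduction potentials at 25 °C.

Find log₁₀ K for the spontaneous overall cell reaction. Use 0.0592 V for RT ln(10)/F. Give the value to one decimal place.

Cathode: Cr³⁺/Cr; anode: Ca²⁺/Ca. E°cell = +2.17 V, n = 6.
log K = nE°cell / 0.0592 = (6)(+2.17) / 0.0592 = 219.9.

219.9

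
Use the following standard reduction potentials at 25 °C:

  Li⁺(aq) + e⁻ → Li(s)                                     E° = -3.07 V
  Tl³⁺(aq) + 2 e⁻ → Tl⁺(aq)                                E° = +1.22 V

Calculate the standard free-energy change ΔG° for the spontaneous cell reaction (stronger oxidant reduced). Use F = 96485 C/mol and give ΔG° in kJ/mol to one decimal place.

Tl³⁺/Tl⁺ (E° = +1.22 V) is the cathode; Li⁺/Li (E° = -3.07 V) is the anode, so E°cell = +4.29 V.
Balancing electrons gives n = 2 (lcm of 2 and 1).
ΔG° = −nFE° = −(2)(96485)(+4.29) = -827,841 J = -827.8 kJ/mol.

-827.8 kJ/mol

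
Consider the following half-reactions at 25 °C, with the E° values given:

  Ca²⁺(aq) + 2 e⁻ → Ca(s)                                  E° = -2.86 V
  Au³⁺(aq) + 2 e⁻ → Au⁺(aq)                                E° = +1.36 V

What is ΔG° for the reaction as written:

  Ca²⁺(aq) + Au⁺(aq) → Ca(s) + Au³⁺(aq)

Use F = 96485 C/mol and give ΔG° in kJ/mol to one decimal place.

+814.3 kJ/mol

As written, Ca²⁺/Ca is reduced (cathode) and Au³⁺/Au⁺ is oxidised (anode), so E°cell = (-2.86) − (+1.36) = -4.22 V.
Balancing electrons gives n = 2.
ΔG° = −nFE° = −(2)(96485)(-4.22) = 814,333 J = +814.3 kJ/mol.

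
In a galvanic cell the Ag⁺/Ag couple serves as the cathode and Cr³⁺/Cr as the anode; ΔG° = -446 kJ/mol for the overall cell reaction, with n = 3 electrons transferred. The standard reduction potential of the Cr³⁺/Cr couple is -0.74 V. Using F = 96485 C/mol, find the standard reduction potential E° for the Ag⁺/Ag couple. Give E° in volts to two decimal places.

+0.80 V

E°cell = −ΔG°/(nF) = −(-446×10³)/((3)(96485)) = +1.541 V.
Since Ag⁺/Ag is the cathode and Cr³⁺/Cr the anode, E°cell = E°(Ag⁺/Ag) − E°(Cr³⁺/Cr).
So E°(Ag⁺/Ag) = E°cell + E°(Cr³⁺/Cr) = +1.541 + (-0.74) = +0.80 V.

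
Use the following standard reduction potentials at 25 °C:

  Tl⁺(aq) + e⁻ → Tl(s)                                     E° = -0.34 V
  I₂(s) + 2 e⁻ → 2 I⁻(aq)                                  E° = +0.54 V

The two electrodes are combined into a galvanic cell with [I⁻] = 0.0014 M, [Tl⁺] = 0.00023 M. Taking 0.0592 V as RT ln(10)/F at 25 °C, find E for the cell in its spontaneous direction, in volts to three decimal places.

+1.264 V

I₂/I⁻ is the cathode (higher E°), Tl⁺/Tl the anode: E°cell = +0.54 − (-0.34) = +0.88 V, n = 2.
Overall: I₂(s) + 2 Tl(s) → 2 I⁻(aq) + 2 Tl⁺(aq)
Q = [I⁻]^2·[Tl⁺]^2; log Q = -12.984.
E = E° − (0.0592/n) log Q = +0.88 − (0.0592/2)(-12.984) = +1.264 V.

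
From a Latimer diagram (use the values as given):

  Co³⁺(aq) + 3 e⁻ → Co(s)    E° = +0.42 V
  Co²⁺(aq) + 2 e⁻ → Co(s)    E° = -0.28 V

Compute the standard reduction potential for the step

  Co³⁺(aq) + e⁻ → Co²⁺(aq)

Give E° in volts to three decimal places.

Sequential free energies add, so n₃E°₃ = n₁E°₁ + n₂E°₂.
With n₃ = 3, and the known step contributing 2×(-0.28) V, the unknown satisfies 1·E° = 3×(+0.42) − 2×(-0.28) = +1.820.
E° = +1.820 / 1 = +1.820 V.

+1.820 V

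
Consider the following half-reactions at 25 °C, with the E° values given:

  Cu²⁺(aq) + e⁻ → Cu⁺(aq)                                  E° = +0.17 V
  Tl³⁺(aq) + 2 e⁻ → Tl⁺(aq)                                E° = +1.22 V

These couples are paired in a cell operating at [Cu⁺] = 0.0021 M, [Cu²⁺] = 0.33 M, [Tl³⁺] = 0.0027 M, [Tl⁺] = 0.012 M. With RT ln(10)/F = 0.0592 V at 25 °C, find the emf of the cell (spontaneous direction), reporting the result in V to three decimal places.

Tl³⁺/Tl⁺ is the cathode (higher E°), Cu²⁺/Cu⁺ the anode: E°cell = +1.22 − (+0.17) = +1.05 V, n = 2.
Overall: Tl³⁺(aq) + 2 Cu⁺(aq) → Tl⁺(aq) + 2 Cu²⁺(aq)
Q = [Tl⁺]·[Cu²⁺]^2 / ([Tl³⁺]·[Cu⁺]^2); log Q = 5.040.
E = E° − (0.0592/n) log Q = +1.05 − (0.0592/2)(5.040) = +0.901 V.

+0.901 V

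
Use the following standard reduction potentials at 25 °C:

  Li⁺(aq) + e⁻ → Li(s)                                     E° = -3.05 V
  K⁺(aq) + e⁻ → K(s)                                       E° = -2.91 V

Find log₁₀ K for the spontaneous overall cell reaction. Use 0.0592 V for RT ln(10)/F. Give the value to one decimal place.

Cathode: K⁺/K; anode: Li⁺/Li. E°cell = +0.14 V, n = 1.
log K = nE°cell / 0.0592 = (1)(+0.14) / 0.0592 = 2.4.

2.4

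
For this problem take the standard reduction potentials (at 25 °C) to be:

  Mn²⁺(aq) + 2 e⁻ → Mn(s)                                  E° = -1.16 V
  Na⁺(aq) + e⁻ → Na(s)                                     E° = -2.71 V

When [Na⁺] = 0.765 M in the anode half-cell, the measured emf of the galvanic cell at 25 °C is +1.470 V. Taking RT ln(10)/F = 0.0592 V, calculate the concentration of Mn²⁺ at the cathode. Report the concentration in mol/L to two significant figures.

0.0012 M

Mn²⁺/Mn is the cathode, Na⁺/Na the anode: E°cell = +1.55 V, n = 2.
Overall reaction: Mn²⁺(aq) + 2 Na(s) → Mn(s) + 2 Na⁺(aq); Q = [Na⁺]^2/[Mn²⁺]^1.
From E = E° − (0.0592/n) log Q: log Q = (E° − E)·n/0.0592 = (+1.55 − (+1.470))·2/0.0592 = 2.7027.
So 1·log[Mn²⁺] = 2·log(0.765) − log Q = -0.2327 − (2.7027) = -2.9354; [Mn²⁺] = 10^(-2.9354) ≈ 0.0012 M.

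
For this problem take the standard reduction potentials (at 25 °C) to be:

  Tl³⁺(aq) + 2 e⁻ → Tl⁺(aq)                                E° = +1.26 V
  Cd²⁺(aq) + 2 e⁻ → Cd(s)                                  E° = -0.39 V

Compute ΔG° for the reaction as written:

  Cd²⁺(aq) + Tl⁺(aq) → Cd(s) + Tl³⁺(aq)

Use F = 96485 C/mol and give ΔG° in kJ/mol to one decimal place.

+318.4 kJ/mol

As written, Cd²⁺/Cd is reduced (cathode) and Tl³⁺/Tl⁺ is oxidised (anode), so E°cell = (-0.39) − (+1.26) = -1.65 V.
Balancing electrons gives n = 2.
ΔG° = −nFE° = −(2)(96485)(-1.65) = 318,400 J = +318.4 kJ/mol.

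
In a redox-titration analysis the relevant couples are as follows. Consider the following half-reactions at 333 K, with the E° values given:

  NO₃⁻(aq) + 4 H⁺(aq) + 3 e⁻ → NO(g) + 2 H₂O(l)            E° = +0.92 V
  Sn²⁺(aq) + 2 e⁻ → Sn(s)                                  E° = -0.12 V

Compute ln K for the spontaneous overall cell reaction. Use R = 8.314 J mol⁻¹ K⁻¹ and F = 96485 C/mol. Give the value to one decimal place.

Cathode: NO₃⁻/NO; anode: Sn²⁺/Sn. E°cell = (+0.92) − (-0.12) = +1.04 V, with n = 6.
ΔG° = −nFE° = −RT ln K, so ln K = nFE°/(RT) = (6)(96485)(+1.04) / ((8.314)(333)) = 217.465.

217.5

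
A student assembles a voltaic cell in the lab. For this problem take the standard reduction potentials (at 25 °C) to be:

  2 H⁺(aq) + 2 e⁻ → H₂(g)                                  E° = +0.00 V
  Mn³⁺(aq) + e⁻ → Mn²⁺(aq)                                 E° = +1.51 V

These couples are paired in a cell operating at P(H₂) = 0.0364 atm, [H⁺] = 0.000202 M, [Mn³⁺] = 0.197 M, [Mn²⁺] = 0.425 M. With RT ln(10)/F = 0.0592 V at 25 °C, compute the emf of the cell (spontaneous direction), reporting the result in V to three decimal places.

Mn³⁺/Mn²⁺ is the cathode (higher E°), H⁺/H₂ the anode: E°cell = +1.51 − (+0.00) = +1.51 V, n = 2.
Overall: 2 Mn³⁺(aq) + H₂(g) → 2 Mn²⁺(aq) + 2 H⁺(aq)
Q = [Mn²⁺]^2·[H⁺]^2 / ([Mn³⁺]^2·P(H₂)); log Q = -5.283.
E = E° − (0.0592/n) log Q = +1.51 − (0.0592/2)(-5.283) = +1.666 V.

+1.666 V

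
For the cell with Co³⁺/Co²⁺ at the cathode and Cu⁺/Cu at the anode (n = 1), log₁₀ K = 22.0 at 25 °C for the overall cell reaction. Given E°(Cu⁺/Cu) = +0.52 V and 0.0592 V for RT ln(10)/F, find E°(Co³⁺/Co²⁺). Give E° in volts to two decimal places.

E°cell = (0.0592/n)·log K = (0.0592/1)(22.0) = +1.302 V.
Since Co³⁺/Co²⁺ is the cathode and Cu⁺/Cu the anode, E°cell = E°(Co³⁺/Co²⁺) − E°(Cu⁺/Cu).
So E°(Co³⁺/Co²⁺) = E°cell + E°(Cu⁺/Cu) = +1.302 + (+0.52) = +1.82 V.

+1.82 V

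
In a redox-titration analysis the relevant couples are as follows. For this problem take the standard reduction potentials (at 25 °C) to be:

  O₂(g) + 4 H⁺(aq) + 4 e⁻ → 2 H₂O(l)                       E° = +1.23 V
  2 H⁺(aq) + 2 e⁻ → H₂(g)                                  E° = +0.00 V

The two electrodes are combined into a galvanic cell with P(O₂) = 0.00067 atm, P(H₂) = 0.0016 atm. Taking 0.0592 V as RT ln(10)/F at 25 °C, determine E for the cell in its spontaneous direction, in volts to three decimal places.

O₂/H₂O is the cathode (higher E°), H⁺/H₂ the anode: E°cell = +1.23 − (+0.00) = +1.23 V, n = 4.
Overall: O₂(g) + 2 H₂(g) → 2 H₂O(l)
Q = 1 / (P(O₂)·P(H₂)^2); log Q = 8.766.
E = E° − (0.0592/n) log Q = +1.23 − (0.0592/4)(8.766) = +1.100 V.

+1.100 V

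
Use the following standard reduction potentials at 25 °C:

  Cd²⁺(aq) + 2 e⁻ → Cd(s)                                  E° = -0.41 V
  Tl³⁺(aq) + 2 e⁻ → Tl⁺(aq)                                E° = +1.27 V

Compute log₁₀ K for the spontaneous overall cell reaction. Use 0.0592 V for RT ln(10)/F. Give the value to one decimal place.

56.8

Cathode: Tl³⁺/Tl⁺; anode: Cd²⁺/Cd. E°cell = +1.68 V, n = 2.
log K = nE°cell / 0.0592 = (2)(+1.68) / 0.0592 = 56.8.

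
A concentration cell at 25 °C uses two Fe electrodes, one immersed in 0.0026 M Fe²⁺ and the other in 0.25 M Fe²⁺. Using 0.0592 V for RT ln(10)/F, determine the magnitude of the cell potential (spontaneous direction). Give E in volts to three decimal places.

+0.059 V

For a concentration cell E°cell = 0. The 0.25 M side is the cathode (reduction is favoured where [Fe²⁺] is higher).
With n = 2, E = −(0.0592/2) log([Fe²⁺]ₐₙ/[Fe²⁺]꜀ₐₜ) = −(0.0592/2) log(0.0026/0.25) = −(0.0592/2)(-1.983) = +0.059 V.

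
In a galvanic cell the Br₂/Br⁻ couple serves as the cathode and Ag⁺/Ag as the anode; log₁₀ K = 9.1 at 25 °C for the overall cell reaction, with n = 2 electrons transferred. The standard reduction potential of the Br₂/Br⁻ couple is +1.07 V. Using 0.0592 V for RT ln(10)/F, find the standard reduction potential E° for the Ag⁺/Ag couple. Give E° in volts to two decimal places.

+0.80 V

E°cell = (0.0592/n)·log K = (0.0592/2)(9.1) = +0.269 V.
Since Br₂/Br⁻ is the cathode and Ag⁺/Ag the anode, E°cell = E°(Br₂/Br⁻) − E°(Ag⁺/Ag).
So E°(Ag⁺/Ag) = E°(Br₂/Br⁻) − E°cell = (+1.07) − (+0.269) = +0.80 V.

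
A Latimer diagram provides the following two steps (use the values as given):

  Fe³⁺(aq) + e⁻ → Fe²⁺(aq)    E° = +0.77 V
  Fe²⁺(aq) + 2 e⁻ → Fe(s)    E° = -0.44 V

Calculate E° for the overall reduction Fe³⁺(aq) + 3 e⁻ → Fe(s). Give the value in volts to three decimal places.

Adding the free-energy changes (−nFE°) of the two steps gives −n₃FE°₃ = −n₁FE°₁ − n₂FE°₂.
E°₃ = (1×+0.77 + 2×-0.44) / 3 = (-0.110) / 3 = -0.037 V.
Simply averaging or adding the two E° values would be wrong; the electron-weighted sum is required.

-0.037 V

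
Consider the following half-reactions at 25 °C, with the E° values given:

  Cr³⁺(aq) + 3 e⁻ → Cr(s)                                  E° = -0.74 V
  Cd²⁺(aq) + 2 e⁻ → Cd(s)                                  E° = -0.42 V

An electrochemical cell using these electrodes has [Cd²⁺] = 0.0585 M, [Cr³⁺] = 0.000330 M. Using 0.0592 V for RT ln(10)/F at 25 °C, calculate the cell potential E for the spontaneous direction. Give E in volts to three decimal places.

Cd²⁺/Cd is the cathode (higher E°), Cr³⁺/Cr the anode: E°cell = -0.42 − (-0.74) = +0.32 V, n = 6.
Overall: 3 Cd²⁺(aq) + 2 Cr(s) → 3 Cd(s) + 2 Cr³⁺(aq)
Q = [Cr³⁺]^2 / ([Cd²⁺]^3); log Q = -3.264.
E = E° − (0.0592/n) log Q = +0.32 − (0.0592/6)(-3.264) = +0.352 V.

+0.352 V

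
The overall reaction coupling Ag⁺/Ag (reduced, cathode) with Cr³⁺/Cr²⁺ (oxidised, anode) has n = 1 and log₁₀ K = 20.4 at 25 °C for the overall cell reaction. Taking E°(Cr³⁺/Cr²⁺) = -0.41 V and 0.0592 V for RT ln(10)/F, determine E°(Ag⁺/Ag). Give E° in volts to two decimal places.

E°cell = (0.0592/n)·log K = (0.0592/1)(20.4) = +1.208 V.
Since Ag⁺/Ag is the cathode and Cr³⁺/Cr²⁺ the anode, E°cell = E°(Ag⁺/Ag) − E°(Cr³⁺/Cr²⁺).
So E°(Ag⁺/Ag) = E°cell + E°(Cr³⁺/Cr²⁺) = +1.208 + (-0.41) = +0.80 V.

+0.80 V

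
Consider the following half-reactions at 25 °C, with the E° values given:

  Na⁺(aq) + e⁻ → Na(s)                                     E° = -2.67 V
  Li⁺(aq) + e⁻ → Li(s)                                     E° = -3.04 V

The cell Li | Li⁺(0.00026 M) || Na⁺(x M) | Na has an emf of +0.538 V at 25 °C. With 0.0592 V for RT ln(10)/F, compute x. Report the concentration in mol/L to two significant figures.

0.18 M

Na⁺/Na is the cathode, Li⁺/Li the anode: E°cell = +0.37 V, n = 1.
Overall reaction: Na⁺(aq) + Li(s) → Na(s) + Li⁺(aq); Q = [Li⁺]^1/[Na⁺]^1.
From E = E° − (0.0592/n) log Q: log Q = (E° − E)·n/0.0592 = (+0.37 − (+0.538))·1/0.0592 = -2.8378.
So 1·log[Na⁺] = 1·log(0.00026) − log Q = -3.5850 − (-2.8378) = -0.7472; [Na⁺] = 10^(-0.7472) ≈ 0.18 M.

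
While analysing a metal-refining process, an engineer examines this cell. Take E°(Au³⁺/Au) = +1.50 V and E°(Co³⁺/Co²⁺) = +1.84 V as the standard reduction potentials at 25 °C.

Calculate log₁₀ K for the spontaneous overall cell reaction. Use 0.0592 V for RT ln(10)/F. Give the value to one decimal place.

Cathode: Co³⁺/Co²⁺; anode: Au³⁺/Au. E°cell = +0.34 V, n = 3.
log K = nE°cell / 0.0592 = (3)(+0.34) / 0.0592 = 17.2.

17.2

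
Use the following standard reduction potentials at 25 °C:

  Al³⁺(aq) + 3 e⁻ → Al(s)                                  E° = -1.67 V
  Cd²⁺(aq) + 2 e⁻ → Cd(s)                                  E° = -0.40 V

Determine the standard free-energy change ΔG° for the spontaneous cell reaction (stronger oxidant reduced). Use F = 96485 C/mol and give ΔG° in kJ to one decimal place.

Cd²⁺/Cd (E° = -0.40 V) is the cathode; Al³⁺/Al (E° = -1.67 V) is the anode, so E°cell = +1.27 V.
Balancing electrons gives n = 6 (lcm of 2 and 3).
ΔG° = −nFE° = −(6)(96485)(+1.27) = -735,216 J = -735.2 kJ.

-735.2 kJ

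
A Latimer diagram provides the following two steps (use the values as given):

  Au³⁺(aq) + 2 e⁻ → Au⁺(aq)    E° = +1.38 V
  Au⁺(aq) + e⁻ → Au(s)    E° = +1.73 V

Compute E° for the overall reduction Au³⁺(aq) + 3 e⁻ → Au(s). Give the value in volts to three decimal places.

Since ΔG° = −nFE° is additive over sequential reductions, n₃E°₃ = n₁E°₁ + n₂E°₂.
E°₃ = (2×+1.38 + 1×+1.73) / 3 = (+4.490) / 3 = +1.497 V.
E° values themselves are not directly additive — weighting by electron count is essential.

+1.497 V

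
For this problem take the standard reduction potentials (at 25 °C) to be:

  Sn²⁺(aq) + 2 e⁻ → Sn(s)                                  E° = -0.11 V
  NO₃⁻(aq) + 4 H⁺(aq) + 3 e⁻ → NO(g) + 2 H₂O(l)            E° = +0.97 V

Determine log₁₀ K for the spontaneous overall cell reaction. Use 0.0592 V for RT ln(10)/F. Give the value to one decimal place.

Cathode: NO₃⁻/NO; anode: Sn²⁺/Sn. E°cell = +1.08 V, n = 6.
log K = nE°cell / 0.0592 = (6)(+1.08) / 0.0592 = 109.5.

109.5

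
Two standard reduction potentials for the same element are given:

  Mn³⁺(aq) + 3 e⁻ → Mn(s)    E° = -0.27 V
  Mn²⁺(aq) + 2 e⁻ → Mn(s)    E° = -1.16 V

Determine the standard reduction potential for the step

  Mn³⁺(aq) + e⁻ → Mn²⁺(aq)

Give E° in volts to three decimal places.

+1.510 V

Sequential free energies add, so n₃E°₃ = n₁E°₁ + n₂E°₂.
With n₃ = 3, and the known step contributing 2×(-1.16) V, the unknown satisfies 1·E° = 3×(-0.27) − 2×(-1.16) = +1.510.
E° = +1.510 / 1 = +1.510 V.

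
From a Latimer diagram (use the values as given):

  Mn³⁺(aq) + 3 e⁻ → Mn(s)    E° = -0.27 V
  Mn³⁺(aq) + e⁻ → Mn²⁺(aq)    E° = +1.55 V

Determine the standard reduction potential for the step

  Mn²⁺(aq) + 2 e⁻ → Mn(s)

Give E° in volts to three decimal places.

-1.180 V

Sequential free energies add, so n₃E°₃ = n₁E°₁ + n₂E°₂.
With n₃ = 3, and the known step contributing 1×(+1.55) V, the unknown satisfies 2·E° = 3×(-0.27) − 1×(+1.55) = -2.360.
E° = -2.360 / 2 = -1.180 V.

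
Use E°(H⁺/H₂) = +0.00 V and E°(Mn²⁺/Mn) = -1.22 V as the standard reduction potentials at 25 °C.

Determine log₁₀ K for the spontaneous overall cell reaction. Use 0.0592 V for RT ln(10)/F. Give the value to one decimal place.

Cathode: H⁺/H₂; anode: Mn²⁺/Mn. E°cell = +1.22 V, n = 2.
log K = nE°cell / 0.0592 = (2)(+1.22) / 0.0592 = 41.2.

41.2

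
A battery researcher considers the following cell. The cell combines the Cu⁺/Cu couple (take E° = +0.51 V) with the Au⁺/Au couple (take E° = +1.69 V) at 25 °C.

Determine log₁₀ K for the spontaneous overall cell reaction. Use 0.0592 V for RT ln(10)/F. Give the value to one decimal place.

19.9

Cathode: Au⁺/Au; anode: Cu⁺/Cu. E°cell = +1.18 V, n = 1.
log K = nE°cell / 0.0592 = (1)(+1.18) / 0.0592 = 19.9.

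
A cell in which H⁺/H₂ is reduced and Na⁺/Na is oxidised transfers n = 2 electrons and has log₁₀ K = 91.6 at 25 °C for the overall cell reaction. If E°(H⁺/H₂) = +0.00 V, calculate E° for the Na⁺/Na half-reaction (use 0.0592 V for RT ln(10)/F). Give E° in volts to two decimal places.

E°cell = (0.0592/n)·log K = (0.0592/2)(91.6) = +2.711 V.
Since H⁺/H₂ is the cathode and Na⁺/Na the anode, E°cell = E°(H⁺/H₂) − E°(Na⁺/Na).
So E°(Na⁺/Na) = E°(H⁺/H₂) − E°cell = (+0.00) − (+2.711) = -2.71 V.

-2.71 V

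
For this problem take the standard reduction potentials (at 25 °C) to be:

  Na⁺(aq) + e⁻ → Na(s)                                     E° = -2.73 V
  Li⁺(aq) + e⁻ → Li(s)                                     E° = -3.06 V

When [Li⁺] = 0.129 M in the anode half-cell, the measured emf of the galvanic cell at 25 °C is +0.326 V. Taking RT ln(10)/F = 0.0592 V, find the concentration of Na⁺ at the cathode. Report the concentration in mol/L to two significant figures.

0.11 M

Na⁺/Na is the cathode, Li⁺/Li the anode: E°cell = +0.33 V, n = 1.
Overall reaction: Na⁺(aq) + Li(s) → Na(s) + Li⁺(aq); Q = [Li⁺]^1/[Na⁺]^1.
From E = E° − (0.0592/n) log Q: log Q = (E° − E)·n/0.0592 = (+0.33 − (+0.326))·1/0.0592 = 0.0676.
So 1·log[Na⁺] = 1·log(0.129) − log Q = -0.8894 − (0.0676) = -0.9570; [Na⁺] = 10^(-0.9570) ≈ 0.11 M.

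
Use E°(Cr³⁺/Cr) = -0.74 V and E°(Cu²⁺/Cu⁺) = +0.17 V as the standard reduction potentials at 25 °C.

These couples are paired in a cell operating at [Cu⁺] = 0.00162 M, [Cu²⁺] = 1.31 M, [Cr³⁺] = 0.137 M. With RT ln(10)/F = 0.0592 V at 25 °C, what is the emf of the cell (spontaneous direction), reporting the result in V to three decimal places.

Cu²⁺/Cu⁺ is the cathode (higher E°), Cr³⁺/Cr the anode: E°cell = +0.17 − (-0.74) = +0.91 V, n = 3.
Overall: 3 Cu²⁺(aq) + Cr(s) → 3 Cu⁺(aq) + Cr³⁺(aq)
Q = [Cu⁺]^3·[Cr³⁺] / ([Cu²⁺]^3); log Q = -9.587.
E = E° − (0.0592/n) log Q = +0.91 − (0.0592/3)(-9.587) = +1.099 V.

+1.099 V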